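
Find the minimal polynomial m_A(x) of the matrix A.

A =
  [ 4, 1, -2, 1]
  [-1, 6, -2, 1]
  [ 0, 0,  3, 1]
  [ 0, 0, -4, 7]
x^2 - 10*x + 25

The characteristic polynomial is χ_A(x) = (x - 5)^4, so the eigenvalues are known. The minimal polynomial is
  m_A(x) = Π_λ (x − λ)^{k_λ}
where k_λ is the size of the *largest* Jordan block for λ (equivalently, the smallest k with (A − λI)^k v = 0 for every generalised eigenvector v of λ).

  λ = 5: largest Jordan block has size 2, contributing (x − 5)^2

So m_A(x) = (x - 5)^2 = x^2 - 10*x + 25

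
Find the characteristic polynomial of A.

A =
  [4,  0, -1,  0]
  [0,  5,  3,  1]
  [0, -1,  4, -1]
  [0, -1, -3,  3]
x^4 - 16*x^3 + 96*x^2 - 256*x + 256

Expanding det(x·I − A) (e.g. by cofactor expansion or by noting that A is similar to its Jordan form J, which has the same characteristic polynomial as A) gives
  χ_A(x) = x^4 - 16*x^3 + 96*x^2 - 256*x + 256
which factors as (x - 4)^4. The eigenvalues (with algebraic multiplicities) are λ = 4 with multiplicity 4.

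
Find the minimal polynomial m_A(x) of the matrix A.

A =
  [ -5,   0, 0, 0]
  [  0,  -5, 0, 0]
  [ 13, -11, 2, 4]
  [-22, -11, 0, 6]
x^3 - 3*x^2 - 28*x + 60

The characteristic polynomial is χ_A(x) = (x - 6)*(x - 2)*(x + 5)^2, so the eigenvalues are known. The minimal polynomial is
  m_A(x) = Π_λ (x − λ)^{k_λ}
where k_λ is the size of the *largest* Jordan block for λ (equivalently, the smallest k with (A − λI)^k v = 0 for every generalised eigenvector v of λ).

  λ = -5: largest Jordan block has size 1, contributing (x + 5)
  λ = 2: largest Jordan block has size 1, contributing (x − 2)
  λ = 6: largest Jordan block has size 1, contributing (x − 6)

So m_A(x) = (x - 6)*(x - 2)*(x + 5) = x^3 - 3*x^2 - 28*x + 60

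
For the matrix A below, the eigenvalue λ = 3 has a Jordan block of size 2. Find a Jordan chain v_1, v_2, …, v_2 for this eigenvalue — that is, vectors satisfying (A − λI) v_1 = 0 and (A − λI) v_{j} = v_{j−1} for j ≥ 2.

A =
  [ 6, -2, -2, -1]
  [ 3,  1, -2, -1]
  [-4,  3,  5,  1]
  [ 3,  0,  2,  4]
A Jordan chain for λ = 3 of length 2:
v_1 = (0, 0, 1, -2)ᵀ
v_2 = (0, 1, -1, 0)ᵀ

Let N = A − (3)·I. We want v_2 with N^2 v_2 = 0 but N^1 v_2 ≠ 0; then v_{j-1} := N · v_j for j = 2, …, 2.

Pick v_2 = (0, 1, -1, 0)ᵀ.
Then v_1 = N · v_2 = (0, 0, 1, -2)ᵀ.

Sanity check: (A − (3)·I) v_1 = (0, 0, 0, 0)ᵀ = 0. ✓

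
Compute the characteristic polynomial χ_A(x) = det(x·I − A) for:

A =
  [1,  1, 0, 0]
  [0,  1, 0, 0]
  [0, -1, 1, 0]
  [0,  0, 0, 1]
x^4 - 4*x^3 + 6*x^2 - 4*x + 1

Expanding det(x·I − A) (e.g. by cofactor expansion or by noting that A is similar to its Jordan form J, which has the same characteristic polynomial as A) gives
  χ_A(x) = x^4 - 4*x^3 + 6*x^2 - 4*x + 1
which factors as (x - 1)^4. The eigenvalues (with algebraic multiplicities) are λ = 1 with multiplicity 4.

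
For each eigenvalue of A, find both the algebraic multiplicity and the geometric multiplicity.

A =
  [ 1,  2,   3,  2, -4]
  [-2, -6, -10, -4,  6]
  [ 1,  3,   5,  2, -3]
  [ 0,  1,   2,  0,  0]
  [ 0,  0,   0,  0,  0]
λ = 0: alg = 5, geom = 2

Step 1 — factor the characteristic polynomial to read off the algebraic multiplicities:
  χ_A(x) = x^5

Step 2 — compute geometric multiplicities via the rank-nullity identity g(λ) = n − rank(A − λI):
  rank(A − (0)·I) = 3, so dim ker(A − (0)·I) = n − 3 = 2

Summary:
  λ = 0: algebraic multiplicity = 5, geometric multiplicity = 2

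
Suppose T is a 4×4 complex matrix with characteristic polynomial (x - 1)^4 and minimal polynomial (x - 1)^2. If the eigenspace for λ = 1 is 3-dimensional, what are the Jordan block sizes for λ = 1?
Block sizes for λ = 1: [2, 1, 1]

Step 1 — from the characteristic polynomial, algebraic multiplicity of λ = 1 is 4. From dim ker(T − (1)·I) = 3, there are exactly 3 Jordan blocks for λ = 1.
Step 2 — from the minimal polynomial, the factor (x − 1)^2 tells us the largest block for λ = 1 has size 2.
Step 3 — with total size 4, 3 blocks, and largest block 2, the block sizes (in nonincreasing order) are [2, 1, 1].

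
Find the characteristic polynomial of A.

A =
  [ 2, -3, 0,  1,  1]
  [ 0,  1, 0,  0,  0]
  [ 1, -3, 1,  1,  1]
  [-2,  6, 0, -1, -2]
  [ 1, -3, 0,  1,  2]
x^5 - 5*x^4 + 10*x^3 - 10*x^2 + 5*x - 1

Expanding det(x·I − A) (e.g. by cofactor expansion or by noting that A is similar to its Jordan form J, which has the same characteristic polynomial as A) gives
  χ_A(x) = x^5 - 5*x^4 + 10*x^3 - 10*x^2 + 5*x - 1
which factors as (x - 1)^5. The eigenvalues (with algebraic multiplicities) are λ = 1 with multiplicity 5.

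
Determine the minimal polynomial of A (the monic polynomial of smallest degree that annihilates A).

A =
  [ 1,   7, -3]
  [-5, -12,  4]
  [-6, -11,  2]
x^3 + 9*x^2 + 27*x + 27

The characteristic polynomial is χ_A(x) = (x + 3)^3, so the eigenvalues are known. The minimal polynomial is
  m_A(x) = Π_λ (x − λ)^{k_λ}
where k_λ is the size of the *largest* Jordan block for λ (equivalently, the smallest k with (A − λI)^k v = 0 for every generalised eigenvector v of λ).

  λ = -3: largest Jordan block has size 3, contributing (x + 3)^3

So m_A(x) = (x + 3)^3 = x^3 + 9*x^2 + 27*x + 27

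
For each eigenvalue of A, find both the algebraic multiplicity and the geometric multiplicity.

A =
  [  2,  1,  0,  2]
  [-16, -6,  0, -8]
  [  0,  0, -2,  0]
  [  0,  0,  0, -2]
λ = -2: alg = 4, geom = 3

Step 1 — factor the characteristic polynomial to read off the algebraic multiplicities:
  χ_A(x) = (x + 2)^4

Step 2 — compute geometric multiplicities via the rank-nullity identity g(λ) = n − rank(A − λI):
  rank(A − (-2)·I) = 1, so dim ker(A − (-2)·I) = n − 1 = 3

Summary:
  λ = -2: algebraic multiplicity = 4, geometric multiplicity = 3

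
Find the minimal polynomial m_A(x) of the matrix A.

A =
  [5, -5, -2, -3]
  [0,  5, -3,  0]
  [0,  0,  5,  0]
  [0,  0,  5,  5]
x^2 - 10*x + 25

The characteristic polynomial is χ_A(x) = (x - 5)^4, so the eigenvalues are known. The minimal polynomial is
  m_A(x) = Π_λ (x − λ)^{k_λ}
where k_λ is the size of the *largest* Jordan block for λ (equivalently, the smallest k with (A − λI)^k v = 0 for every generalised eigenvector v of λ).

  λ = 5: largest Jordan block has size 2, contributing (x − 5)^2

So m_A(x) = (x - 5)^2 = x^2 - 10*x + 25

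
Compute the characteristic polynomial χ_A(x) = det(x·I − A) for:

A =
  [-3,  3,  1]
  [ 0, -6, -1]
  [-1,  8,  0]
x^3 + 9*x^2 + 27*x + 27

Expanding det(x·I − A) (e.g. by cofactor expansion or by noting that A is similar to its Jordan form J, which has the same characteristic polynomial as A) gives
  χ_A(x) = x^3 + 9*x^2 + 27*x + 27
which factors as (x + 3)^3. The eigenvalues (with algebraic multiplicities) are λ = -3 with multiplicity 3.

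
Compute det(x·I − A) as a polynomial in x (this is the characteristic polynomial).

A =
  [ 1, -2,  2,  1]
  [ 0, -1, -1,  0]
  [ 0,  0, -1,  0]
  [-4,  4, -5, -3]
x^4 + 4*x^3 + 6*x^2 + 4*x + 1

Expanding det(x·I − A) (e.g. by cofactor expansion or by noting that A is similar to its Jordan form J, which has the same characteristic polynomial as A) gives
  χ_A(x) = x^4 + 4*x^3 + 6*x^2 + 4*x + 1
which factors as (x + 1)^4. The eigenvalues (with algebraic multiplicities) are λ = -1 with multiplicity 4.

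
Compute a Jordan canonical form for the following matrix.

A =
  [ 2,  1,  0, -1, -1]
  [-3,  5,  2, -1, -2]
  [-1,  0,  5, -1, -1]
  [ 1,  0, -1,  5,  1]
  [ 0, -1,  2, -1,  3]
J_3(4) ⊕ J_2(4)

The characteristic polynomial is
  det(x·I − A) = x^5 - 20*x^4 + 160*x^3 - 640*x^2 + 1280*x - 1024 = (x - 4)^5

Eigenvalues and multiplicities (the geometric multiplicity of λ is n − rank(A − λI), which equals the number of Jordan blocks for λ):
  λ = 4: algebraic multiplicity = 5, geometric multiplicity = 2

Determining the block sizes for each eigenvalue:
  λ = 4: with am = 5 and gm = 2, the partition is not yet determined (e.g. several partitions of 5 into 2 parts exist). Let N = A − (4)·I. Computing rank(N^1) = 3, rank(N^2) = 1, rank(N^3) = 0; the number of blocks of size ≥ j is rank(N^{j−1}) − rank(N^j), giving [2, 2, 1]. So we have 1 block(s) of size 3, 1 block(s) of size 2 → block sizes [3, 2]

Assembling the blocks gives a Jordan form
J =
  [4, 1, 0, 0, 0]
  [0, 4, 1, 0, 0]
  [0, 0, 4, 0, 0]
  [0, 0, 0, 4, 1]
  [0, 0, 0, 0, 4]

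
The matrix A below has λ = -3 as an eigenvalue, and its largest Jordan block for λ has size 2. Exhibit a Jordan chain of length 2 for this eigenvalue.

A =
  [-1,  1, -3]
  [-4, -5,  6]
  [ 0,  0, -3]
A Jordan chain for λ = -3 of length 2:
v_1 = (2, -4, 0)ᵀ
v_2 = (1, 0, 0)ᵀ

Let N = A − (-3)·I. We want v_2 with N^2 v_2 = 0 but N^1 v_2 ≠ 0; then v_{j-1} := N · v_j for j = 2, …, 2.

Pick v_2 = (1, 0, 0)ᵀ.
Then v_1 = N · v_2 = (2, -4, 0)ᵀ.

Sanity check: (A − (-3)·I) v_1 = (0, 0, 0)ᵀ = 0. ✓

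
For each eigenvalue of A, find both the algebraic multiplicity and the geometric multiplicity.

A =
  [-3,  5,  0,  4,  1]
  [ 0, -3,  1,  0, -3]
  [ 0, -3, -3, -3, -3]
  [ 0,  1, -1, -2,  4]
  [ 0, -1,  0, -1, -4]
λ = -3: alg = 5, geom = 2

Step 1 — factor the characteristic polynomial to read off the algebraic multiplicities:
  χ_A(x) = (x + 3)^5

Step 2 — compute geometric multiplicities via the rank-nullity identity g(λ) = n − rank(A − λI):
  rank(A − (-3)·I) = 3, so dim ker(A − (-3)·I) = n − 3 = 2

Summary:
  λ = -3: algebraic multiplicity = 5, geometric multiplicity = 2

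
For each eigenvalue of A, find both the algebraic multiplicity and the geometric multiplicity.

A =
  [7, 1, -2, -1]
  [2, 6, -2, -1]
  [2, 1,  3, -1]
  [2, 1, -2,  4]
λ = 5: alg = 4, geom = 3

Step 1 — factor the characteristic polynomial to read off the algebraic multiplicities:
  χ_A(x) = (x - 5)^4

Step 2 — compute geometric multiplicities via the rank-nullity identity g(λ) = n − rank(A − λI):
  rank(A − (5)·I) = 1, so dim ker(A − (5)·I) = n − 1 = 3

Summary:
  λ = 5: algebraic multiplicity = 4, geometric multiplicity = 3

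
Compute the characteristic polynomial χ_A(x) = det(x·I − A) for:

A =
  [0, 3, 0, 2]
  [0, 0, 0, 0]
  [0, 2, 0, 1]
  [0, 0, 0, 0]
x^4

Expanding det(x·I − A) (e.g. by cofactor expansion or by noting that A is similar to its Jordan form J, which has the same characteristic polynomial as A) gives
  χ_A(x) = x^4
which factors as x^4. The eigenvalues (with algebraic multiplicities) are λ = 0 with multiplicity 4.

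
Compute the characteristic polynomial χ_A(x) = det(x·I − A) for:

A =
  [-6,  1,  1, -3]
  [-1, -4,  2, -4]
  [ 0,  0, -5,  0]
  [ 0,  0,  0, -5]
x^4 + 20*x^3 + 150*x^2 + 500*x + 625

Expanding det(x·I − A) (e.g. by cofactor expansion or by noting that A is similar to its Jordan form J, which has the same characteristic polynomial as A) gives
  χ_A(x) = x^4 + 20*x^3 + 150*x^2 + 500*x + 625
which factors as (x + 5)^4. The eigenvalues (with algebraic multiplicities) are λ = -5 with multiplicity 4.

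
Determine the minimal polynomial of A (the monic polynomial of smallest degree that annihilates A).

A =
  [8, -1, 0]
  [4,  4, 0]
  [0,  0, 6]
x^2 - 12*x + 36

The characteristic polynomial is χ_A(x) = (x - 6)^3, so the eigenvalues are known. The minimal polynomial is
  m_A(x) = Π_λ (x − λ)^{k_λ}
where k_λ is the size of the *largest* Jordan block for λ (equivalently, the smallest k with (A − λI)^k v = 0 for every generalised eigenvector v of λ).

  λ = 6: largest Jordan block has size 2, contributing (x − 6)^2

So m_A(x) = (x - 6)^2 = x^2 - 12*x + 36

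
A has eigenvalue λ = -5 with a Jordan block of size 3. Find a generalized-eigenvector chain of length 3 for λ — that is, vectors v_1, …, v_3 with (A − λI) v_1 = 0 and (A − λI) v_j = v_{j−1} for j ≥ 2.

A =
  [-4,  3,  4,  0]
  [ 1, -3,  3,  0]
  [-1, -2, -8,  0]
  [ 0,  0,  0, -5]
A Jordan chain for λ = -5 of length 3:
v_1 = (1, 1, -1, 0)ᵀ
v_2 = (3, 2, -2, 0)ᵀ
v_3 = (0, 1, 0, 0)ᵀ

Let N = A − (-5)·I. We want v_3 with N^3 v_3 = 0 but N^2 v_3 ≠ 0; then v_{j-1} := N · v_j for j = 3, …, 2.

Pick v_3 = (0, 1, 0, 0)ᵀ.
Then v_2 = N · v_3 = (3, 2, -2, 0)ᵀ.
Then v_1 = N · v_2 = (1, 1, -1, 0)ᵀ.

Sanity check: (A − (-5)·I) v_1 = (0, 0, 0, 0)ᵀ = 0. ✓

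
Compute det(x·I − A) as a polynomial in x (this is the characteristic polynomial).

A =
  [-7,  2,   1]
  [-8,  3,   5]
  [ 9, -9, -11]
x^3 + 15*x^2 + 75*x + 125

Expanding det(x·I − A) (e.g. by cofactor expansion or by noting that A is similar to its Jordan form J, which has the same characteristic polynomial as A) gives
  χ_A(x) = x^3 + 15*x^2 + 75*x + 125
which factors as (x + 5)^3. The eigenvalues (with algebraic multiplicities) are λ = -5 with multiplicity 3.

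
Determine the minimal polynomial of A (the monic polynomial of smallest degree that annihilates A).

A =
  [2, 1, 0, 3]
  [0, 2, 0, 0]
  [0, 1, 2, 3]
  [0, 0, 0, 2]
x^2 - 4*x + 4

The characteristic polynomial is χ_A(x) = (x - 2)^4, so the eigenvalues are known. The minimal polynomial is
  m_A(x) = Π_λ (x − λ)^{k_λ}
where k_λ is the size of the *largest* Jordan block for λ (equivalently, the smallest k with (A − λI)^k v = 0 for every generalised eigenvector v of λ).

  λ = 2: largest Jordan block has size 2, contributing (x − 2)^2

So m_A(x) = (x - 2)^2 = x^2 - 4*x + 4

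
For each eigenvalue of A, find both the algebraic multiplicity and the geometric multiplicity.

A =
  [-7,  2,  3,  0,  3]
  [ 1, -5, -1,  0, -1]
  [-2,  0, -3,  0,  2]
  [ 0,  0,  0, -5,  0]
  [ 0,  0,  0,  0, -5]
λ = -5: alg = 5, geom = 3

Step 1 — factor the characteristic polynomial to read off the algebraic multiplicities:
  χ_A(x) = (x + 5)^5

Step 2 — compute geometric multiplicities via the rank-nullity identity g(λ) = n − rank(A − λI):
  rank(A − (-5)·I) = 2, so dim ker(A − (-5)·I) = n − 2 = 3

Summary:
  λ = -5: algebraic multiplicity = 5, geometric multiplicity = 3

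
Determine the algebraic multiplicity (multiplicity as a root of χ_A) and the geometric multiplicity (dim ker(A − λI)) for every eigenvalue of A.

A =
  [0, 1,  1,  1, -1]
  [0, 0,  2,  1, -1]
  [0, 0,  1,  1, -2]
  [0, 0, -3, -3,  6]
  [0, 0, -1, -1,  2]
λ = 0: alg = 5, geom = 2

Step 1 — factor the characteristic polynomial to read off the algebraic multiplicities:
  χ_A(x) = x^5

Step 2 — compute geometric multiplicities via the rank-nullity identity g(λ) = n − rank(A − λI):
  rank(A − (0)·I) = 3, so dim ker(A − (0)·I) = n − 3 = 2

Summary:
  λ = 0: algebraic multiplicity = 5, geometric multiplicity = 2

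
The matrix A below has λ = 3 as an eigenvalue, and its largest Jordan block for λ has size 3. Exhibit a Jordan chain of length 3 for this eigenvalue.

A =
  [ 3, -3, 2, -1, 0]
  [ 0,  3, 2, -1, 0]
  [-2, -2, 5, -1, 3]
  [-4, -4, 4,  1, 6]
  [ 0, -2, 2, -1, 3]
A Jordan chain for λ = 3 of length 3:
v_1 = (-6, 0, -2, -4, -4)ᵀ
v_2 = (2, 2, 2, 4, 2)ᵀ
v_3 = (0, 0, 1, 0, 0)ᵀ

Let N = A − (3)·I. We want v_3 with N^3 v_3 = 0 but N^2 v_3 ≠ 0; then v_{j-1} := N · v_j for j = 3, …, 2.

Pick v_3 = (0, 0, 1, 0, 0)ᵀ.
Then v_2 = N · v_3 = (2, 2, 2, 4, 2)ᵀ.
Then v_1 = N · v_2 = (-6, 0, -2, -4, -4)ᵀ.

Sanity check: (A − (3)·I) v_1 = (0, 0, 0, 0, 0)ᵀ = 0. ✓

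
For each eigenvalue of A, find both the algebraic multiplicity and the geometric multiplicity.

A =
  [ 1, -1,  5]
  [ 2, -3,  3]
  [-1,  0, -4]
λ = -2: alg = 3, geom = 1

Step 1 — factor the characteristic polynomial to read off the algebraic multiplicities:
  χ_A(x) = (x + 2)^3

Step 2 — compute geometric multiplicities via the rank-nullity identity g(λ) = n − rank(A − λI):
  rank(A − (-2)·I) = 2, so dim ker(A − (-2)·I) = n − 2 = 1

Summary:
  λ = -2: algebraic multiplicity = 3, geometric multiplicity = 1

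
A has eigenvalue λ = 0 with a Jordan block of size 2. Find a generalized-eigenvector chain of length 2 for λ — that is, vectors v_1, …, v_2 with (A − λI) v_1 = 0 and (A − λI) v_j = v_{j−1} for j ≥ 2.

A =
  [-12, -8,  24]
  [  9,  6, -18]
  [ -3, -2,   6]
A Jordan chain for λ = 0 of length 2:
v_1 = (-12, 9, -3)ᵀ
v_2 = (1, 0, 0)ᵀ

Let N = A − (0)·I. We want v_2 with N^2 v_2 = 0 but N^1 v_2 ≠ 0; then v_{j-1} := N · v_j for j = 2, …, 2.

Pick v_2 = (1, 0, 0)ᵀ.
Then v_1 = N · v_2 = (-12, 9, -3)ᵀ.

Sanity check: (A − (0)·I) v_1 = (0, 0, 0)ᵀ = 0. ✓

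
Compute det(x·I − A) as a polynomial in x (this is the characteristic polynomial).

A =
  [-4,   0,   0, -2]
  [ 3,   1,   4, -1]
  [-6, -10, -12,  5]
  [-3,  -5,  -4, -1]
x^4 + 16*x^3 + 96*x^2 + 256*x + 256

Expanding det(x·I − A) (e.g. by cofactor expansion or by noting that A is similar to its Jordan form J, which has the same characteristic polynomial as A) gives
  χ_A(x) = x^4 + 16*x^3 + 96*x^2 + 256*x + 256
which factors as (x + 4)^4. The eigenvalues (with algebraic multiplicities) are λ = -4 with multiplicity 4.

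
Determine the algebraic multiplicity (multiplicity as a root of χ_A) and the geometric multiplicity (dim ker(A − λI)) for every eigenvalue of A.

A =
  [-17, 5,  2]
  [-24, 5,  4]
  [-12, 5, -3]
λ = -5: alg = 3, geom = 2

Step 1 — factor the characteristic polynomial to read off the algebraic multiplicities:
  χ_A(x) = (x + 5)^3

Step 2 — compute geometric multiplicities via the rank-nullity identity g(λ) = n − rank(A − λI):
  rank(A − (-5)·I) = 1, so dim ker(A − (-5)·I) = n − 1 = 2

Summary:
  λ = -5: algebraic multiplicity = 3, geometric multiplicity = 2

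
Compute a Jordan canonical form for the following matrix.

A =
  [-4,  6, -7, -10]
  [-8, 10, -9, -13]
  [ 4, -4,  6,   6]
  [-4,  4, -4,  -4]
J_2(2) ⊕ J_2(2)

The characteristic polynomial is
  det(x·I − A) = x^4 - 8*x^3 + 24*x^2 - 32*x + 16 = (x - 2)^4

Eigenvalues and multiplicities (the geometric multiplicity of λ is n − rank(A − λI), which equals the number of Jordan blocks for λ):
  λ = 2: algebraic multiplicity = 4, geometric multiplicity = 2

Determining the block sizes for each eigenvalue:
  λ = 2: with am = 4 and gm = 2, the partition is not yet determined (e.g. several partitions of 4 into 2 parts exist). Let N = A − (2)·I. Computing rank(N^1) = 2, rank(N^2) = 0; the number of blocks of size ≥ j is rank(N^{j−1}) − rank(N^j), giving [2, 2]. So we have 2 block(s) of size 2 → block sizes [2, 2]

Assembling the blocks gives a Jordan form
J =
  [2, 1, 0, 0]
  [0, 2, 0, 0]
  [0, 0, 2, 1]
  [0, 0, 0, 2]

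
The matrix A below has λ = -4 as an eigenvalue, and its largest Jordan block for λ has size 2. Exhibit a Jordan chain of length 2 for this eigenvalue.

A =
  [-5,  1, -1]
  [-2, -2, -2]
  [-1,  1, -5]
A Jordan chain for λ = -4 of length 2:
v_1 = (-1, -2, -1)ᵀ
v_2 = (1, 0, 0)ᵀ

Let N = A − (-4)·I. We want v_2 with N^2 v_2 = 0 but N^1 v_2 ≠ 0; then v_{j-1} := N · v_j for j = 2, …, 2.

Pick v_2 = (1, 0, 0)ᵀ.
Then v_1 = N · v_2 = (-1, -2, -1)ᵀ.

Sanity check: (A − (-4)·I) v_1 = (0, 0, 0)ᵀ = 0. ✓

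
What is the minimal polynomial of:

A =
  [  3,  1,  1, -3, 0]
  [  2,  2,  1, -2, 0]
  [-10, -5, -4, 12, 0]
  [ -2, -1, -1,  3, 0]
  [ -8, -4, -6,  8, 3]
x^4 - 6*x^3 + 12*x^2 - 10*x + 3

The characteristic polynomial is χ_A(x) = (x - 3)*(x - 1)^4, so the eigenvalues are known. The minimal polynomial is
  m_A(x) = Π_λ (x − λ)^{k_λ}
where k_λ is the size of the *largest* Jordan block for λ (equivalently, the smallest k with (A − λI)^k v = 0 for every generalised eigenvector v of λ).

  λ = 1: largest Jordan block has size 3, contributing (x − 1)^3
  λ = 3: largest Jordan block has size 1, contributing (x − 3)

So m_A(x) = (x - 3)*(x - 1)^3 = x^4 - 6*x^3 + 12*x^2 - 10*x + 3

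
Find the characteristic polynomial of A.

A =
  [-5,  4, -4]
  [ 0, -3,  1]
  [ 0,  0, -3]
x^3 + 11*x^2 + 39*x + 45

Expanding det(x·I − A) (e.g. by cofactor expansion or by noting that A is similar to its Jordan form J, which has the same characteristic polynomial as A) gives
  χ_A(x) = x^3 + 11*x^2 + 39*x + 45
which factors as (x + 3)^2*(x + 5). The eigenvalues (with algebraic multiplicities) are λ = -5 with multiplicity 1, λ = -3 with multiplicity 2.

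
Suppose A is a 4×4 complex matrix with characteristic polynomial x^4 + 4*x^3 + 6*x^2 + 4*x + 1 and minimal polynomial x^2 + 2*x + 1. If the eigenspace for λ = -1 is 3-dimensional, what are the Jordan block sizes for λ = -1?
Block sizes for λ = -1: [2, 1, 1]

Step 1 — from the characteristic polynomial, algebraic multiplicity of λ = -1 is 4. From dim ker(A − (-1)·I) = 3, there are exactly 3 Jordan blocks for λ = -1.
Step 2 — from the minimal polynomial, the factor (x + 1)^2 tells us the largest block for λ = -1 has size 2.
Step 3 — with total size 4, 3 blocks, and largest block 2, the block sizes (in nonincreasing order) are [2, 1, 1].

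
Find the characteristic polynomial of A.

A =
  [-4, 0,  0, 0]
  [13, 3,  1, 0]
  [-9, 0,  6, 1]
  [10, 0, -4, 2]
x^4 - 7*x^3 - 4*x^2 + 112*x - 192

Expanding det(x·I − A) (e.g. by cofactor expansion or by noting that A is similar to its Jordan form J, which has the same characteristic polynomial as A) gives
  χ_A(x) = x^4 - 7*x^3 - 4*x^2 + 112*x - 192
which factors as (x - 4)^2*(x - 3)*(x + 4). The eigenvalues (with algebraic multiplicities) are λ = -4 with multiplicity 1, λ = 3 with multiplicity 1, λ = 4 with multiplicity 2.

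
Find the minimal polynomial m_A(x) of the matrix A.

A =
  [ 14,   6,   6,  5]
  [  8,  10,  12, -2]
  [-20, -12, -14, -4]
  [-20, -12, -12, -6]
x^3 - 6*x^2 + 32

The characteristic polynomial is χ_A(x) = (x - 4)^2*(x + 2)^2, so the eigenvalues are known. The minimal polynomial is
  m_A(x) = Π_λ (x − λ)^{k_λ}
where k_λ is the size of the *largest* Jordan block for λ (equivalently, the smallest k with (A − λI)^k v = 0 for every generalised eigenvector v of λ).

  λ = -2: largest Jordan block has size 1, contributing (x + 2)
  λ = 4: largest Jordan block has size 2, contributing (x − 4)^2

So m_A(x) = (x - 4)^2*(x + 2) = x^3 - 6*x^2 + 32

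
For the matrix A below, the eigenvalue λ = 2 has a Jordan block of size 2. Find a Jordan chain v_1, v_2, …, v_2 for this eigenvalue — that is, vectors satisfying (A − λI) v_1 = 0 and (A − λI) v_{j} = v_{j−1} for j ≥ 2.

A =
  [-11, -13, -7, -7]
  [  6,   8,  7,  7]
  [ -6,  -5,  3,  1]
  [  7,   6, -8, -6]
A Jordan chain for λ = 2 of length 2:
v_1 = (0, 0, -1, 1)ᵀ
v_2 = (1, -1, 0, 0)ᵀ

Let N = A − (2)·I. We want v_2 with N^2 v_2 = 0 but N^1 v_2 ≠ 0; then v_{j-1} := N · v_j for j = 2, …, 2.

Pick v_2 = (1, -1, 0, 0)ᵀ.
Then v_1 = N · v_2 = (0, 0, -1, 1)ᵀ.

Sanity check: (A − (2)·I) v_1 = (0, 0, 0, 0)ᵀ = 0. ✓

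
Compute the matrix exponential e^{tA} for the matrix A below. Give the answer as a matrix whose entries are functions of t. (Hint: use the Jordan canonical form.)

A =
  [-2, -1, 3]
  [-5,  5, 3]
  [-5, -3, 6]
e^{tA} =
  [15*t^2*exp(3*t)/2 - 5*t*exp(3*t) + exp(3*t), -3*t^2*exp(3*t) - t*exp(3*t), -9*t^2*exp(3*t)/2 + 3*t*exp(3*t)]
  [-5*t*exp(3*t), 2*t*exp(3*t) + exp(3*t), 3*t*exp(3*t)]
  [25*t^2*exp(3*t)/2 - 5*t*exp(3*t), -5*t^2*exp(3*t) - 3*t*exp(3*t), -15*t^2*exp(3*t)/2 + 3*t*exp(3*t) + exp(3*t)]

Strategy: write A = P · J · P⁻¹ where J is a Jordan canonical form, so e^{tA} = P · e^{tJ} · P⁻¹, and e^{tJ} can be computed block-by-block.

A has Jordan form
J =
  [3, 1, 0]
  [0, 3, 1]
  [0, 0, 3]
(up to reordering of blocks).

Per-block formulas:
  For a 3×3 Jordan block J_3(3): exp(t · J_3(3)) = e^(3t)·(I + t·N + (t^2/2)·N^2), where N is the 3×3 nilpotent shift.

After assembling e^{tJ} and conjugating by P, we get:

e^{tA} =
  [15*t^2*exp(3*t)/2 - 5*t*exp(3*t) + exp(3*t), -3*t^2*exp(3*t) - t*exp(3*t), -9*t^2*exp(3*t)/2 + 3*t*exp(3*t)]
  [-5*t*exp(3*t), 2*t*exp(3*t) + exp(3*t), 3*t*exp(3*t)]
  [25*t^2*exp(3*t)/2 - 5*t*exp(3*t), -5*t^2*exp(3*t) - 3*t*exp(3*t), -15*t^2*exp(3*t)/2 + 3*t*exp(3*t) + exp(3*t)]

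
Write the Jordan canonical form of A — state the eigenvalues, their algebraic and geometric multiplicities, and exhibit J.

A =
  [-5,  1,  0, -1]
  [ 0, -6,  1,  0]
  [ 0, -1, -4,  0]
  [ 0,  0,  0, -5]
J_3(-5) ⊕ J_1(-5)

The characteristic polynomial is
  det(x·I − A) = x^4 + 20*x^3 + 150*x^2 + 500*x + 625 = (x + 5)^4

Eigenvalues and multiplicities (the geometric multiplicity of λ is n − rank(A − λI), which equals the number of Jordan blocks for λ):
  λ = -5: algebraic multiplicity = 4, geometric multiplicity = 2

Determining the block sizes for each eigenvalue:
  λ = -5: with am = 4 and gm = 2, the partition is not yet determined (e.g. several partitions of 4 into 2 parts exist). Let N = A − (-5)·I. Computing rank(N^1) = 2, rank(N^2) = 1, rank(N^3) = 0; the number of blocks of size ≥ j is rank(N^{j−1}) − rank(N^j), giving [2, 1, 1]. So we have 1 block(s) of size 3, 1 block(s) of size 1 → block sizes [3, 1]

Assembling the blocks gives a Jordan form
J =
  [-5,  1,  0,  0]
  [ 0, -5,  1,  0]
  [ 0,  0, -5,  0]
  [ 0,  0,  0, -5]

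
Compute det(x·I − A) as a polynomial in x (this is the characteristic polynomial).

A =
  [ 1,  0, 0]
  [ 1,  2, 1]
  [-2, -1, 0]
x^3 - 3*x^2 + 3*x - 1

Expanding det(x·I − A) (e.g. by cofactor expansion or by noting that A is similar to its Jordan form J, which has the same characteristic polynomial as A) gives
  χ_A(x) = x^3 - 3*x^2 + 3*x - 1
which factors as (x - 1)^3. The eigenvalues (with algebraic multiplicities) are λ = 1 with multiplicity 3.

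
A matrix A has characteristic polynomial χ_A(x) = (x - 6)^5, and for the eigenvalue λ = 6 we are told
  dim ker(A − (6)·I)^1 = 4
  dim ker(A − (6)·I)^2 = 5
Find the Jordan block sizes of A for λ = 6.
Block sizes for λ = 6: [2, 1, 1, 1]

From the dimensions of kernels of powers, the number of Jordan blocks of size at least j is d_j − d_{j−1} where d_j = dim ker(N^j) (with d_0 = 0). Computing the differences gives [4, 1].
The number of blocks of size exactly k is (#blocks of size ≥ k) − (#blocks of size ≥ k + 1), so the partition is: 3 block(s) of size 1, 1 block(s) of size 2.
In nonincreasing order the block sizes are [2, 1, 1, 1].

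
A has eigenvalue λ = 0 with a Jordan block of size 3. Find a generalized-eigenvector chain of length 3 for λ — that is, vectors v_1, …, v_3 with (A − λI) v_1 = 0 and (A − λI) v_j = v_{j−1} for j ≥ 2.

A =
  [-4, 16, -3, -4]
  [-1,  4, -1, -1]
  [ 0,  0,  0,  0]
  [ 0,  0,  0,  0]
A Jordan chain for λ = 0 of length 3:
v_1 = (-4, -1, 0, 0)ᵀ
v_2 = (-3, -1, 0, 0)ᵀ
v_3 = (0, 0, 1, 0)ᵀ

Let N = A − (0)·I. We want v_3 with N^3 v_3 = 0 but N^2 v_3 ≠ 0; then v_{j-1} := N · v_j for j = 3, …, 2.

Pick v_3 = (0, 0, 1, 0)ᵀ.
Then v_2 = N · v_3 = (-3, -1, 0, 0)ᵀ.
Then v_1 = N · v_2 = (-4, -1, 0, 0)ᵀ.

Sanity check: (A − (0)·I) v_1 = (0, 0, 0, 0)ᵀ = 0. ✓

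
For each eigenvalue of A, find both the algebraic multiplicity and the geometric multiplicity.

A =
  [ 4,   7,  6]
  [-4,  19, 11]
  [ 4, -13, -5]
λ = 6: alg = 3, geom = 1

Step 1 — factor the characteristic polynomial to read off the algebraic multiplicities:
  χ_A(x) = (x - 6)^3

Step 2 — compute geometric multiplicities via the rank-nullity identity g(λ) = n − rank(A − λI):
  rank(A − (6)·I) = 2, so dim ker(A − (6)·I) = n − 2 = 1

Summary:
  λ = 6: algebraic multiplicity = 3, geometric multiplicity = 1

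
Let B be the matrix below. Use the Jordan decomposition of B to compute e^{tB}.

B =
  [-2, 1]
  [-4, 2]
e^{tB} =
  [1 - 2*t, t]
  [-4*t, 2*t + 1]

Strategy: write B = P · J · P⁻¹ where J is a Jordan canonical form, so e^{tB} = P · e^{tJ} · P⁻¹, and e^{tJ} can be computed block-by-block.

B has Jordan form
J =
  [0, 1]
  [0, 0]
(up to reordering of blocks).

Per-block formulas:
  For a 2×2 Jordan block J_2(0): exp(t · J_2(0)) = e^(0t)·(I + t·N), where N is the 2×2 nilpotent shift.

After assembling e^{tJ} and conjugating by P, we get:

e^{tB} =
  [1 - 2*t, t]
  [-4*t, 2*t + 1]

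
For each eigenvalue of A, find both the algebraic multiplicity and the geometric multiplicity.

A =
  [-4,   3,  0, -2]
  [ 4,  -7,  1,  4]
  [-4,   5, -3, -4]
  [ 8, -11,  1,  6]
λ = -2: alg = 4, geom = 2

Step 1 — factor the characteristic polynomial to read off the algebraic multiplicities:
  χ_A(x) = (x + 2)^4

Step 2 — compute geometric multiplicities via the rank-nullity identity g(λ) = n − rank(A − λI):
  rank(A − (-2)·I) = 2, so dim ker(A − (-2)·I) = n − 2 = 2

Summary:
  λ = -2: algebraic multiplicity = 4, geometric multiplicity = 2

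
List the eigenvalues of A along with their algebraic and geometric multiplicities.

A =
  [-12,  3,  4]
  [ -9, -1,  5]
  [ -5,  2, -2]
λ = -5: alg = 3, geom = 1

Step 1 — factor the characteristic polynomial to read off the algebraic multiplicities:
  χ_A(x) = (x + 5)^3

Step 2 — compute geometric multiplicities via the rank-nullity identity g(λ) = n − rank(A − λI):
  rank(A − (-5)·I) = 2, so dim ker(A − (-5)·I) = n − 2 = 1

Summary:
  λ = -5: algebraic multiplicity = 3, geometric multiplicity = 1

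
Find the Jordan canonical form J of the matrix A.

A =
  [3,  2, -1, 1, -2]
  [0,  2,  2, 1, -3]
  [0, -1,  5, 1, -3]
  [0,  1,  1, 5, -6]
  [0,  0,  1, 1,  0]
J_3(3) ⊕ J_2(3)

The characteristic polynomial is
  det(x·I − A) = x^5 - 15*x^4 + 90*x^3 - 270*x^2 + 405*x - 243 = (x - 3)^5

Eigenvalues and multiplicities (the geometric multiplicity of λ is n − rank(A − λI), which equals the number of Jordan blocks for λ):
  λ = 3: algebraic multiplicity = 5, geometric multiplicity = 2

Determining the block sizes for each eigenvalue:
  λ = 3: with am = 5 and gm = 2, the partition is not yet determined (e.g. several partitions of 5 into 2 parts exist). Let N = A − (3)·I. Computing rank(N^1) = 3, rank(N^2) = 1, rank(N^3) = 0; the number of blocks of size ≥ j is rank(N^{j−1}) − rank(N^j), giving [2, 2, 1]. So we have 1 block(s) of size 3, 1 block(s) of size 2 → block sizes [3, 2]

Assembling the blocks gives a Jordan form
J =
  [3, 1, 0, 0, 0]
  [0, 3, 1, 0, 0]
  [0, 0, 3, 0, 0]
  [0, 0, 0, 3, 1]
  [0, 0, 0, 0, 3]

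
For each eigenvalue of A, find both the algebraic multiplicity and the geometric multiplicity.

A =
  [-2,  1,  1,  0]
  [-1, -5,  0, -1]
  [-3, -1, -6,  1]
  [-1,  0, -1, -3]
λ = -4: alg = 4, geom = 2

Step 1 — factor the characteristic polynomial to read off the algebraic multiplicities:
  χ_A(x) = (x + 4)^4

Step 2 — compute geometric multiplicities via the rank-nullity identity g(λ) = n − rank(A − λI):
  rank(A − (-4)·I) = 2, so dim ker(A − (-4)·I) = n − 2 = 2

Summary:
  λ = -4: algebraic multiplicity = 4, geometric multiplicity = 2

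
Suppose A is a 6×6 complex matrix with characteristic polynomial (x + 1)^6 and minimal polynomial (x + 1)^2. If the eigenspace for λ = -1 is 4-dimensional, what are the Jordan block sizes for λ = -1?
Block sizes for λ = -1: [2, 2, 1, 1]

Step 1 — from the characteristic polynomial, algebraic multiplicity of λ = -1 is 6. From dim ker(A − (-1)·I) = 4, there are exactly 4 Jordan blocks for λ = -1.
Step 2 — from the minimal polynomial, the factor (x + 1)^2 tells us the largest block for λ = -1 has size 2.
Step 3 — with total size 6, 4 blocks, and largest block 2, the block sizes (in nonincreasing order) are [2, 2, 1, 1].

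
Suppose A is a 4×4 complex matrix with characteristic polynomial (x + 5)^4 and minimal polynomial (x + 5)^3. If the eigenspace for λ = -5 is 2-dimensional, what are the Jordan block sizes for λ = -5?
Block sizes for λ = -5: [3, 1]

Step 1 — from the characteristic polynomial, algebraic multiplicity of λ = -5 is 4. From dim ker(A − (-5)·I) = 2, there are exactly 2 Jordan blocks for λ = -5.
Step 2 — from the minimal polynomial, the factor (x + 5)^3 tells us the largest block for λ = -5 has size 3.
Step 3 — with total size 4, 2 blocks, and largest block 3, the block sizes (in nonincreasing order) are [3, 1].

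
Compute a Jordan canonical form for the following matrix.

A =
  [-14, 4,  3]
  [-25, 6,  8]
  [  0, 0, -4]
J_3(-4)

The characteristic polynomial is
  det(x·I − A) = x^3 + 12*x^2 + 48*x + 64 = (x + 4)^3

Eigenvalues and multiplicities (the geometric multiplicity of λ is n − rank(A − λI), which equals the number of Jordan blocks for λ):
  λ = -4: algebraic multiplicity = 3, geometric multiplicity = 1

Determining the block sizes for each eigenvalue:
  λ = -4: one block (gm = 1), so the single block has size am = 3 → block sizes [3]

Assembling the blocks gives a Jordan form
J =
  [-4,  1,  0]
  [ 0, -4,  1]
  [ 0,  0, -4]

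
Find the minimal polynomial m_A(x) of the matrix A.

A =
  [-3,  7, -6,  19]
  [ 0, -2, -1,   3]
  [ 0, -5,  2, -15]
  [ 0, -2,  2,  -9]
x^3 + 9*x^2 + 27*x + 27

The characteristic polynomial is χ_A(x) = (x + 3)^4, so the eigenvalues are known. The minimal polynomial is
  m_A(x) = Π_λ (x − λ)^{k_λ}
where k_λ is the size of the *largest* Jordan block for λ (equivalently, the smallest k with (A − λI)^k v = 0 for every generalised eigenvector v of λ).

  λ = -3: largest Jordan block has size 3, contributing (x + 3)^3

So m_A(x) = (x + 3)^3 = x^3 + 9*x^2 + 27*x + 27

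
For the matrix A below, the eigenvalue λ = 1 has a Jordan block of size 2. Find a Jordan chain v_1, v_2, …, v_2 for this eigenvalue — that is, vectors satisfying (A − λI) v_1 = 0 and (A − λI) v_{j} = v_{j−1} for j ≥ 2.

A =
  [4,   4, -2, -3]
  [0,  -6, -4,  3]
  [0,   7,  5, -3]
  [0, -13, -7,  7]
A Jordan chain for λ = 1 of length 2:
v_1 = (1, -1, 1, -1)ᵀ
v_2 = (3, -1, 2, 0)ᵀ

Let N = A − (1)·I. We want v_2 with N^2 v_2 = 0 but N^1 v_2 ≠ 0; then v_{j-1} := N · v_j for j = 2, …, 2.

Pick v_2 = (3, -1, 2, 0)ᵀ.
Then v_1 = N · v_2 = (1, -1, 1, -1)ᵀ.

Sanity check: (A − (1)·I) v_1 = (0, 0, 0, 0)ᵀ = 0. ✓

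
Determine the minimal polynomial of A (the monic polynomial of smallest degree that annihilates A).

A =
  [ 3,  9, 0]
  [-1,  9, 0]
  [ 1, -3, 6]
x^2 - 12*x + 36

The characteristic polynomial is χ_A(x) = (x - 6)^3, so the eigenvalues are known. The minimal polynomial is
  m_A(x) = Π_λ (x − λ)^{k_λ}
where k_λ is the size of the *largest* Jordan block for λ (equivalently, the smallest k with (A − λI)^k v = 0 for every generalised eigenvector v of λ).

  λ = 6: largest Jordan block has size 2, contributing (x − 6)^2

So m_A(x) = (x - 6)^2 = x^2 - 12*x + 36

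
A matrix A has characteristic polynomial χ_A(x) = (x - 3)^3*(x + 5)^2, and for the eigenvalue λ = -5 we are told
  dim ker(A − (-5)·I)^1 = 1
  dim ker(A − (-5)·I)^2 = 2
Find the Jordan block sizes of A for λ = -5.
Block sizes for λ = -5: [2]

From the dimensions of kernels of powers, the number of Jordan blocks of size at least j is d_j − d_{j−1} where d_j = dim ker(N^j) (with d_0 = 0). Computing the differences gives [1, 1].
The number of blocks of size exactly k is (#blocks of size ≥ k) − (#blocks of size ≥ k + 1), so the partition is: 1 block(s) of size 2.
In nonincreasing order the block sizes are [2].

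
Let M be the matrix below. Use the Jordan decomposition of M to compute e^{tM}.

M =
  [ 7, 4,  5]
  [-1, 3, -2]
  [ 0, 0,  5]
e^{tM} =
  [2*t*exp(5*t) + exp(5*t), 4*t*exp(5*t), t^2*exp(5*t) + 5*t*exp(5*t)]
  [-t*exp(5*t), -2*t*exp(5*t) + exp(5*t), -t^2*exp(5*t)/2 - 2*t*exp(5*t)]
  [0, 0, exp(5*t)]

Strategy: write M = P · J · P⁻¹ where J is a Jordan canonical form, so e^{tM} = P · e^{tJ} · P⁻¹, and e^{tJ} can be computed block-by-block.

M has Jordan form
J =
  [5, 1, 0]
  [0, 5, 1]
  [0, 0, 5]
(up to reordering of blocks).

Per-block formulas:
  For a 3×3 Jordan block J_3(5): exp(t · J_3(5)) = e^(5t)·(I + t·N + (t^2/2)·N^2), where N is the 3×3 nilpotent shift.

After assembling e^{tJ} and conjugating by P, we get:

e^{tM} =
  [2*t*exp(5*t) + exp(5*t), 4*t*exp(5*t), t^2*exp(5*t) + 5*t*exp(5*t)]
  [-t*exp(5*t), -2*t*exp(5*t) + exp(5*t), -t^2*exp(5*t)/2 - 2*t*exp(5*t)]
  [0, 0, exp(5*t)]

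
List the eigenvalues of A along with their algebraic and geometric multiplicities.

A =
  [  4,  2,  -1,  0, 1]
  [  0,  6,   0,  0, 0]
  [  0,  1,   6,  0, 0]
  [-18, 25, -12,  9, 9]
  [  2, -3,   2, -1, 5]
λ = 6: alg = 5, geom = 2

Step 1 — factor the characteristic polynomial to read off the algebraic multiplicities:
  χ_A(x) = (x - 6)^5

Step 2 — compute geometric multiplicities via the rank-nullity identity g(λ) = n − rank(A − λI):
  rank(A − (6)·I) = 3, so dim ker(A − (6)·I) = n − 3 = 2

Summary:
  λ = 6: algebraic multiplicity = 5, geometric multiplicity = 2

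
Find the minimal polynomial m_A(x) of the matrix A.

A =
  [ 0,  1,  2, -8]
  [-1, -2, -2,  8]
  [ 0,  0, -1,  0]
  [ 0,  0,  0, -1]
x^2 + 2*x + 1

The characteristic polynomial is χ_A(x) = (x + 1)^4, so the eigenvalues are known. The minimal polynomial is
  m_A(x) = Π_λ (x − λ)^{k_λ}
where k_λ is the size of the *largest* Jordan block for λ (equivalently, the smallest k with (A − λI)^k v = 0 for every generalised eigenvector v of λ).

  λ = -1: largest Jordan block has size 2, contributing (x + 1)^2

So m_A(x) = (x + 1)^2 = x^2 + 2*x + 1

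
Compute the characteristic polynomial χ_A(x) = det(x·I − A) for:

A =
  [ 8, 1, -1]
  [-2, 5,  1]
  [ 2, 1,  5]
x^3 - 18*x^2 + 108*x - 216

Expanding det(x·I − A) (e.g. by cofactor expansion or by noting that A is similar to its Jordan form J, which has the same characteristic polynomial as A) gives
  χ_A(x) = x^3 - 18*x^2 + 108*x - 216
which factors as (x - 6)^3. The eigenvalues (with algebraic multiplicities) are λ = 6 with multiplicity 3.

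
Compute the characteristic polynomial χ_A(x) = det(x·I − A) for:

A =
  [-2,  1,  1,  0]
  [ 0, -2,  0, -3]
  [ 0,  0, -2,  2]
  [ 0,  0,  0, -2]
x^4 + 8*x^3 + 24*x^2 + 32*x + 16

Expanding det(x·I − A) (e.g. by cofactor expansion or by noting that A is similar to its Jordan form J, which has the same characteristic polynomial as A) gives
  χ_A(x) = x^4 + 8*x^3 + 24*x^2 + 32*x + 16
which factors as (x + 2)^4. The eigenvalues (with algebraic multiplicities) are λ = -2 with multiplicity 4.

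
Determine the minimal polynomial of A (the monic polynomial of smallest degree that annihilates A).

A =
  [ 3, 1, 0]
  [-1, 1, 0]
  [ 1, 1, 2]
x^2 - 4*x + 4

The characteristic polynomial is χ_A(x) = (x - 2)^3, so the eigenvalues are known. The minimal polynomial is
  m_A(x) = Π_λ (x − λ)^{k_λ}
where k_λ is the size of the *largest* Jordan block for λ (equivalently, the smallest k with (A − λI)^k v = 0 for every generalised eigenvector v of λ).

  λ = 2: largest Jordan block has size 2, contributing (x − 2)^2

So m_A(x) = (x - 2)^2 = x^2 - 4*x + 4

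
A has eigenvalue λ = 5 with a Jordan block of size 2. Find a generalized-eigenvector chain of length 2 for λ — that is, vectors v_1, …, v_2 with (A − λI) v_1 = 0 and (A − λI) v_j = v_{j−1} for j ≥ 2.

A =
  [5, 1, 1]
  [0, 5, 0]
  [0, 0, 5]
A Jordan chain for λ = 5 of length 2:
v_1 = (1, 0, 0)ᵀ
v_2 = (0, 1, 0)ᵀ

Let N = A − (5)·I. We want v_2 with N^2 v_2 = 0 but N^1 v_2 ≠ 0; then v_{j-1} := N · v_j for j = 2, …, 2.

Pick v_2 = (0, 1, 0)ᵀ.
Then v_1 = N · v_2 = (1, 0, 0)ᵀ.

Sanity check: (A − (5)·I) v_1 = (0, 0, 0)ᵀ = 0. ✓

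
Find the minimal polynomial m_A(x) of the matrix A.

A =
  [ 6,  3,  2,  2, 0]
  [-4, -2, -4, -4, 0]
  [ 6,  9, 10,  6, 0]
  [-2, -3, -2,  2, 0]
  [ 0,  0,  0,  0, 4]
x^2 - 8*x + 16

The characteristic polynomial is χ_A(x) = (x - 4)^5, so the eigenvalues are known. The minimal polynomial is
  m_A(x) = Π_λ (x − λ)^{k_λ}
where k_λ is the size of the *largest* Jordan block for λ (equivalently, the smallest k with (A − λI)^k v = 0 for every generalised eigenvector v of λ).

  λ = 4: largest Jordan block has size 2, contributing (x − 4)^2

So m_A(x) = (x - 4)^2 = x^2 - 8*x + 16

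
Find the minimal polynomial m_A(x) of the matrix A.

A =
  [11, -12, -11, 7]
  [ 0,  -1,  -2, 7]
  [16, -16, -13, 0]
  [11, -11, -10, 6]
x^4 - 3*x^3 - 15*x^2 - 17*x - 6

The characteristic polynomial is χ_A(x) = (x - 6)*(x + 1)^3, so the eigenvalues are known. The minimal polynomial is
  m_A(x) = Π_λ (x − λ)^{k_λ}
where k_λ is the size of the *largest* Jordan block for λ (equivalently, the smallest k with (A − λI)^k v = 0 for every generalised eigenvector v of λ).

  λ = -1: largest Jordan block has size 3, contributing (x + 1)^3
  λ = 6: largest Jordan block has size 1, contributing (x − 6)

So m_A(x) = (x - 6)*(x + 1)^3 = x^4 - 3*x^3 - 15*x^2 - 17*x - 6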